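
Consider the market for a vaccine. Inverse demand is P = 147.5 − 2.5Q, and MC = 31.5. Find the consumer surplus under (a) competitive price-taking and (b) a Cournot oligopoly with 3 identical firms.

Competition: CS = 2691.2; Cournot: CS = 1513.8

Perfect competition: P = MC = 31.5, so 147.5 − 2.5Q = 31.5 and Q = 46.4.
CS = ½·(147.5 − 31.5)·46.4 = 2691.2.
Cournot with 3 identical firms: the symmetric best-response condition is 147.5 − 10q = 31.5. Each firm produces q = 11.6, total output Q = 34.8, price P = 60.5.
CS = ½·(147.5 − 60.5)·34.8 = 1513.8.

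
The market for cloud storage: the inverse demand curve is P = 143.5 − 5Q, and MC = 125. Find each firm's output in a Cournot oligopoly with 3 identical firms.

q_i = 0.925

In a 3-firm Cournot equilibrium, symmetry and the first-order condition give q = (143.5 − 125)/(20) = 0.925. So Q = 2.775 and P = 129.625.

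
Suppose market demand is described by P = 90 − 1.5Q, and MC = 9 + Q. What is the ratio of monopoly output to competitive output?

Q_m/Q_c = 0.625

Monopoly sets MR = MC: 90 − 3Q = 9 + Q ⇒ Q = 20.25, P = 90 − 1.5·20.25 = 59.625.
Under competition P = MC: 90 − 1.5Q = 9 + Q ⇒ Q = 32.4, P = 41.4.
Ratio Q_m/Q_c = 20.25/32.4 = 0.625.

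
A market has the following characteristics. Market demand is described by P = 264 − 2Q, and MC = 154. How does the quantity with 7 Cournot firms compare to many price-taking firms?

Cournot: Q = 48.125; Competition: Q = 55

In a 7-firm Cournot equilibrium, symmetry and the first-order condition give q = (264 − 154)/(16) = 6.875. So Q = 48.125 and P = 167.75.
Competitive firms price at marginal cost: P = 154, giving Q = 55.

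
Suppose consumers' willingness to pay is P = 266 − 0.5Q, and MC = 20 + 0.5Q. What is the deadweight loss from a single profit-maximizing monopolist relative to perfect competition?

DWL = 3362

Competitive equilibrium sets price equal to marginal cost: 266 − 0.5Q = 20 + 0.5Q, so Q = 246 and P = 143.
A monopolist chooses Q where MR = MC. MR = 266 − Q; setting this equal to 20 + 0.5Q gives Q = 164 and P = 184.
CS = ½·(266 − 143)·246 = 15129; PS = (143·246 − 20·246 − ½·0.5·246²) = 15129; TS = 30258.
CS = ½·(266 − 184)·164 = 6724; PS = (184·164 − 20·164 − ½·0.5·164²) = 20172; TS = 26896.
DWL = 30258 − 26896 = 3362.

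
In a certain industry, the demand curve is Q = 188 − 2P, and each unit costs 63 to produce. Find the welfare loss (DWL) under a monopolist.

Inverting demand: P = 94 − 0.5Q.
Perfect competition: P = MC = 63, so 94 − 0.5Q = 63 and Q = 62.
A monopolist chooses Q where MR = MC. MR = 94 − Q; setting this equal to 63 gives Q = 31 and P = 78.5.
DWL is the triangle between Q = 31 and Q = 62: ½·(62 − 31)·(78.5 − 63) = 240.25.

DWL = 240.25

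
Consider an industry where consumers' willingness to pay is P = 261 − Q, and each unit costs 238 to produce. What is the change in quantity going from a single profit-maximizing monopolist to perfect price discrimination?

Quantity rises by 11.5

Monopoly sets MR = MC: 261 − 2Q = 238 ⇒ Q = 11.5, P = 261 − 11.5 = 249.5.
Under first-degree price discrimination the firm charges each unit its demand price and produces up to where P = MC, i.e. Q = 23. Consumer surplus is zero; producer surplus equals total surplus.
Change in quantity: 23 − 11.5 = 11.5.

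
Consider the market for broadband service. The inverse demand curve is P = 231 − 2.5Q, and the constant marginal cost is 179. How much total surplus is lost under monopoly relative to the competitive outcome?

DWL = 135.2

Under competition P = MC = 179, so Q = (231 − 179)/2.5 = 20.8.
Monopoly sets MR = MC: 231 − 5Q = 179 ⇒ Q = 10.4, P = 231 − 2.5·10.4 = 205.
DWL is the triangle between Q = 10.4 and Q = 20.8: ½·(20.8 − 10.4)·(205 − 179) = 135.2.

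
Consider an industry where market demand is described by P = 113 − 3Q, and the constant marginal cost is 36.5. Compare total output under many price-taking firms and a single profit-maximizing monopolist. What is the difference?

Q falls by 12.75

Competitive firms price at marginal cost: P = 36.5, giving Q = 25.5.
The monopolist equates marginal revenue to marginal cost: 113 − 6Q = 36.5, so Q = 12.75. From demand, P = 74.75.
Change in total output: 12.75 − 25.5 = −12.75.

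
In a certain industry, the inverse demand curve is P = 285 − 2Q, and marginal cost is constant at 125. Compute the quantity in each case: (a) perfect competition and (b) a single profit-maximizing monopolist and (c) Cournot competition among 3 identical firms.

Competition: Q = 80; Monopoly: Q = 40; Cournot: Q = 60

Under competition P = MC = 125, so Q = (285 − 125)/2 = 80.
The monopolist equates marginal revenue to marginal cost: 285 − 4Q = 125, so Q = 40. From demand, P = 205.
In a 3-firm Cournot equilibrium, symmetry and the first-order condition give q = (285 − 125)/(8) = 20. So Q = 60 and P = 165.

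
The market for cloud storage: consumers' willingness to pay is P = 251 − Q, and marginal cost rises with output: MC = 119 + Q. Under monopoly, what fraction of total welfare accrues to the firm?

PS/TS = 0.75

The monopolist equates marginal revenue to marginal cost: 251 − 2Q = 119 + Q, so Q = 44. From demand, P = 207.
CS = ½·(251 − 207)·44 = 968.
PS = P·Q − VC(Q) = 207·44 − (119·44 + ½·1·44²) = 2904.
Share captured = PS/TS = 2904/3872 = 0.75.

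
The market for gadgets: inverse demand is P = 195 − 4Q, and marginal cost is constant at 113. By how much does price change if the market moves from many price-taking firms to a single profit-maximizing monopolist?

P rises by 41

Under competition P = MC = 113, so Q = (195 − 113)/4 = 20.5.
The monopolist equates marginal revenue to marginal cost: 195 − 8Q = 113, so Q = 10.25. From demand, P = 154.
Change in price: 154 − 113 = 41.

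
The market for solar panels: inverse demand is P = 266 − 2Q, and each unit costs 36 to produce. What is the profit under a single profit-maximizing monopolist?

A monopolist chooses Q where MR = MC. MR = 266 − 4Q; setting this equal to 36 gives Q = 57.5 and P = 151.
Profit = (151 − 36)·57.5 = 6612.5.

Profit = 6612.5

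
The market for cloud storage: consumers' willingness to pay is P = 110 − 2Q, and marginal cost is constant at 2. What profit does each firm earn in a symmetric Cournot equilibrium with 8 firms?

In a 8-firm Cournot equilibrium, symmetry and the first-order condition give q = (110 − 2)/(18) = 6. So Q = 48 and P = 14.
Each firm's profit = (14 − 2)·6 = 72.

π_i = 72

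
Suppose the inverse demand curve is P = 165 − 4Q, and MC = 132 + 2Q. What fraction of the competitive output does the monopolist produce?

Monopoly sets MR = MC: 165 − 8Q = 132 + 2Q ⇒ Q = 3.3, P = 165 − 4·3.3 = 151.8.
Under competition P = MC: 165 − 4Q = 132 + 2Q ⇒ Q = 5.5, P = 143.
Ratio Q_m/Q_c = 3.3/5.5 = 0.6.

Q_m/Q_c = 0.6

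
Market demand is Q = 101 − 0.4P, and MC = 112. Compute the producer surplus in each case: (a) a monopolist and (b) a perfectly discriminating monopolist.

Inverting demand: P = 252.5 − 2.5Q.
Monopoly sets MR = MC: 252.5 − 5Q = 112 ⇒ Q = 28.1, P = 252.5 − 2.5·28.1 = 182.25.
PS = (182.25 − 112)·28.1 = 1974.025.
A perfectly discriminating monopolist sells every unit with P(Q) ≥ MC(Q), so output equals the competitive quantity Q = 56.2. Each buyer pays their reservation price, so CS = 0 and the firm captures all surplus.
PS = ½·(252.5 − 112)·56.2 = 3948.05.

Monopoly: PS = 1974.025; Perfect PD: PS = 3948.05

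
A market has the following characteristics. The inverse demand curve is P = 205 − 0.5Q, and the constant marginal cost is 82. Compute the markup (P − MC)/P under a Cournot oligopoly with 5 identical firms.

With 5 symmetric Cournot firms, each firm's FOC gives 205 − 3q = 82, so q = 41, Q = 5·41 = 205, and P = 102.5.
Lerner index = (P − MC)/P = (102.5 − 82)/102.5 = 0.2.

Lerner index = 0.2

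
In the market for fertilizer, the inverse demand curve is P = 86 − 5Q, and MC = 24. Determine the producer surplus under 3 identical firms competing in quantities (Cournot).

With 3 symmetric Cournot firms, each firm's FOC gives 86 − 20q = 24, so q = 3.1, Q = 3·3.1 = 9.3, and P = 39.5.
PS = (39.5 − 24)·9.3 = 144.15.

PS = 144.15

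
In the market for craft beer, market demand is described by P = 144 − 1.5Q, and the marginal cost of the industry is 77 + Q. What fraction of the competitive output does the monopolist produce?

Q_m/Q_c = 0.625

Monopoly sets MR = MC: 144 − 3Q = 77 + Q ⇒ Q = 16.75, P = 144 − 1.5·16.75 = 118.875.
Under competition P = MC: 144 − 1.5Q = 77 + Q ⇒ Q = 26.8, P = 103.8.
Ratio Q_m/Q_c = 16.75/26.8 = 0.625.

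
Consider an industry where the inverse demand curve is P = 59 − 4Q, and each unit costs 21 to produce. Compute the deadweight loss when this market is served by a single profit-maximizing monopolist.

Under competition P = MC = 21, so Q = (59 − 21)/4 = 9.5.
Monopoly sets MR = MC: 59 − 8Q = 21 ⇒ Q = 4.75, P = 59 − 4·4.75 = 40.
DWL is the triangle between Q = 4.75 and Q = 9.5: ½·(9.5 − 4.75)·(40 − 21) = 45.125.

DWL = 45.125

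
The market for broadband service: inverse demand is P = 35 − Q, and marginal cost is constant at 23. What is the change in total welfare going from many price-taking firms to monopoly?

Total welfare falls by 18

Under competition P = MC = 23, so Q = (35 − 23)/1 = 12.
CS = ½·(35 − 23)·12 = 72; PS = (23 − 23)·12 = 0; TS = 72.
Monopoly sets MR = MC: 35 − 2Q = 23 ⇒ Q = 6, P = 35 − 6 = 29.
CS = ½·(35 − 29)·6 = 18; PS = (29 − 23)·6 = 36; TS = 54.
Change in total welfare: 54 − 72 = −18.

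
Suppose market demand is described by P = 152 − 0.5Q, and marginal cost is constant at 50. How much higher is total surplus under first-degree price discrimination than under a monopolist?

Monopoly sets MR = MC: 152 − Q = 50 ⇒ Q = 102, P = 152 − 0.5·102 = 101.
CS = ½·(152 − 101)·102 = 2601; PS = (101 − 50)·102 = 5202; TS = 7803.
With perfect price discrimination, output is the efficient level Q = 204 (where demand meets MC), but every buyer pays their willingness to pay: CS = 0 and PS = total surplus.
TS = 10404 (equal to competitive TS).
Change in total surplus: 10404 − 7803 = 2601.

TS rises by 2601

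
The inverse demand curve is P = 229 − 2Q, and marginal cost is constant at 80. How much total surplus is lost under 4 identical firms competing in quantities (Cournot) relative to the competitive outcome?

Competitive firms price at marginal cost: P = 80, giving Q = 74.5.
Cournot with 4 identical firms: the symmetric best-response condition is 229 − 10q = 80. Each firm produces q = 14.9, total output Q = 59.6, price P = 109.8.
DWL is the triangle between Q = 59.6 and Q = 74.5: ½·(74.5 − 59.6)·(109.8 − 80) = 222.01.

DWL = 222.01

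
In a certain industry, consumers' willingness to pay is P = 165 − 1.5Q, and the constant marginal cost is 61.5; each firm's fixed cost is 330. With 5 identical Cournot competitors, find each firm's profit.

π_i = −131.625

Cournot with 5 identical firms: the symmetric best-response condition is 165 − 9q = 61.5. Each firm produces q = 11.5, total output Q = 57.5, price P = 78.75.
Each firm's profit = (78.75 − 61.5)·11.5 − 330 = −131.625.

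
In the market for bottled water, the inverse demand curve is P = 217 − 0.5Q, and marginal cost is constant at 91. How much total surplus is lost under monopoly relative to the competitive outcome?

DWL = 3969

Perfect competition: P = MC = 91, so 217 − 0.5Q = 91 and Q = 252.
Monopoly sets MR = MC: 217 − Q = 91 ⇒ Q = 126, P = 217 − 0.5·126 = 154.
DWL is the triangle between Q = 126 and Q = 252: ½·(252 − 126)·(154 − 91) = 3969.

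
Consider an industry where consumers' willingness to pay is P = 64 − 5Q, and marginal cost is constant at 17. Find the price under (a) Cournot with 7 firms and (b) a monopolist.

Cournot with 7 identical firms: the symmetric best-response condition is 64 − 40q = 17. Each firm produces q = 1.175, total output Q = 8.225, price P = 22.875.
Monopoly sets MR = MC: 64 − 10Q = 17 ⇒ Q = 4.7, P = 64 − 5·4.7 = 40.5.

Cournot: P = 22.875; Monopoly: P = 40.5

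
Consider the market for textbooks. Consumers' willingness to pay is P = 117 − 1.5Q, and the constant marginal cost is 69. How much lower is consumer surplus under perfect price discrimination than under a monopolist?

Monopoly sets MR = MC: 117 − 3Q = 69 ⇒ Q = 16, P = 117 − 1.5·16 = 93.
CS = ½·(117 − 93)·16 = 192.
With perfect price discrimination, output is the efficient level Q = 32 (where demand meets MC), but every buyer pays their willingness to pay: CS = 0 and PS = total surplus.
CS = 0.
Change in consumer surplus: 0 − 192 = −192.

CS falls by 192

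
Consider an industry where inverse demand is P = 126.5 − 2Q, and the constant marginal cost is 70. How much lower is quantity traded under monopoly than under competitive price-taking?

Quantity traded falls by 14.125

Under competition P = MC = 70, so Q = (126.5 − 70)/2 = 28.25.
A monopolist chooses Q where MR = MC. MR = 126.5 − 4Q; setting this equal to 70 gives Q = 14.125 and P = 98.25.
Change in quantity traded: 14.125 − 28.25 = −14.125.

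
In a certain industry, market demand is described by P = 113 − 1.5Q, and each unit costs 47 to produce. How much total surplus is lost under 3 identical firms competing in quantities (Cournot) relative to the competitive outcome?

DWL = 90.75

Perfect competition: P = MC = 47, so 113 − 1.5Q = 47 and Q = 44.
With 3 symmetric Cournot firms, each firm's FOC gives 113 − 6q = 47, so q = 11, Q = 3·11 = 33, and P = 63.5.
DWL is the triangle between Q = 33 and Q = 44: ½·(44 − 33)·(63.5 − 47) = 90.75.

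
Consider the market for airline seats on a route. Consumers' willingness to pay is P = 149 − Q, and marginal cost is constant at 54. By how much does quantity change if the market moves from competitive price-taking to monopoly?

Perfect competition: P = MC = 54, so 149 − Q = 54 and Q = 95.
Monopoly sets MR = MC: 149 − 2Q = 54 ⇒ Q = 47.5, P = 149 − 47.5 = 101.5.
Change in quantity: 47.5 − 95 = −47.5.

Q falls by 47.5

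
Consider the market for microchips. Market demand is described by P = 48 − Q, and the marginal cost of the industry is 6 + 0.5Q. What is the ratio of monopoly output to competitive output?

Q_m/Q_c = 0.6

The monopolist equates marginal revenue to marginal cost: 48 − 2Q = 6 + 0.5Q, so Q = 16.8. From demand, P = 31.2.
Under competition P = MC: 48 − Q = 6 + 0.5Q ⇒ Q = 28, P = 20.
Ratio Q_m/Q_c = 16.8/28 = 0.6.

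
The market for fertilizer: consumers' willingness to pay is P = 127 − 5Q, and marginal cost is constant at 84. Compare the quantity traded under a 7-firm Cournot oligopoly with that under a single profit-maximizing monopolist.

With 7 symmetric Cournot firms, each firm's FOC gives 127 − 40q = 84, so q = 1.075, Q = 7·1.075 = 7.525, and P = 89.375.
The monopolist equates marginal revenue to marginal cost: 127 − 10Q = 84, so Q = 4.3. From demand, P = 105.5.

Cournot: Q = 7.525; Monopoly: Q = 4.3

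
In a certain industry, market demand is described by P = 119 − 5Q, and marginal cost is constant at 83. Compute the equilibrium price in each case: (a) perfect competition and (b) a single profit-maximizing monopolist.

Competition: P = 83; Monopoly: P = 101

Perfect competition: P = MC = 83, so 119 − 5Q = 83 and Q = 7.2.
A monopolist chooses Q where MR = MC. MR = 119 − 10Q; setting this equal to 83 gives Q = 3.6 and P = 101.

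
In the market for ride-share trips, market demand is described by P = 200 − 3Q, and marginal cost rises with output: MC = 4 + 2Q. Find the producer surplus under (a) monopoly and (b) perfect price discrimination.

Monopoly: PS = 2401; Perfect PD: PS = 3841.6

A monopolist chooses Q where MR = MC. MR = 200 − 6Q; setting this equal to 4 + 2Q gives Q = 24.5 and P = 126.5.
PS = P·Q − VC(Q) = 126.5·24.5 − (4·24.5 + ½·2·24.5²) = 2401.
Under first-degree price discrimination the firm charges each unit its demand price and produces up to where P = MC, i.e. Q = 39.2. Consumer surplus is zero; producer surplus equals total surplus.
PS = ½·(200 − 4)·39.2 = 3841.6.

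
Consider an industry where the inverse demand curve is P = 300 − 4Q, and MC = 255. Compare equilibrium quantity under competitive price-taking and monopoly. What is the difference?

Q falls by 5.625

Competitive firms price at marginal cost: P = 255, giving Q = 11.25.
A monopolist chooses Q where MR = MC. MR = 300 − 8Q; setting this equal to 255 gives Q = 5.625 and P = 277.5.
Change in equilibrium quantity: 5.625 − 11.25 = −5.625.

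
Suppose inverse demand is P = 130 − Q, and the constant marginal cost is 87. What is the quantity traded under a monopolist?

Q = 21.5

A monopolist chooses Q where MR = MC. MR = 130 − 2Q; setting this equal to 87 gives Q = 21.5 and P = 108.5.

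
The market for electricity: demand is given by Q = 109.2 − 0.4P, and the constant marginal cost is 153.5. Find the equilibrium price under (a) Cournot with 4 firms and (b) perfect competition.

Inverting demand: P = 273 − 2.5Q.
With 4 symmetric Cournot firms, each firm's FOC gives 273 − 12.5q = 153.5, so q = 9.56, Q = 4·9.56 = 38.24, and P = 177.4.
Competitive firms price at marginal cost: P = 153.5, giving Q = 47.8.

Cournot: P = 177.4; Competition: P = 153.5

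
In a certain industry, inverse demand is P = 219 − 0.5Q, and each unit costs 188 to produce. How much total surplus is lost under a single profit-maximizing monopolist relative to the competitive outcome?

DWL = 240.25

Perfect competition: P = MC = 188, so 219 − 0.5Q = 188 and Q = 62.
The monopolist equates marginal revenue to marginal cost: 219 − Q = 188, so Q = 31. From demand, P = 203.5.
DWL is the triangle between Q = 31 and Q = 62: ½·(62 − 31)·(203.5 − 188) = 240.25.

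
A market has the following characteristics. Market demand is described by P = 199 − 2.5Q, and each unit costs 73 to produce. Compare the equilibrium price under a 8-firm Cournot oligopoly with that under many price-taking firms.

With 8 symmetric Cournot firms, each firm's FOC gives 199 − 22.5q = 73, so q = 5.6, Q = 8·5.6 = 44.8, and P = 87.
Under competition P = MC = 73, so Q = (199 − 73)/2.5 = 50.4.

Cournot: P = 87; Competition: P = 73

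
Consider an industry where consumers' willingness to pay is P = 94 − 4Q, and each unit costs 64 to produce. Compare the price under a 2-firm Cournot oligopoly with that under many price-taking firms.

With 2 symmetric Cournot firms, each firm's FOC gives 94 − 12q = 64, so q = 2.5, Q = 2·2.5 = 5, and P = 74.
Competitive firms price at marginal cost: P = 64, giving Q = 7.5.

Cournot: P = 74; Competition: P = 64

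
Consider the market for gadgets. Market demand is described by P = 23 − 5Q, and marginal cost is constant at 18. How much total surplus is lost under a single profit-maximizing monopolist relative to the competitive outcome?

Under competition P = MC = 18, so Q = (23 − 18)/5 = 1.
Monopoly sets MR = MC: 23 − 10Q = 18 ⇒ Q = 0.5, P = 23 − 5·0.5 = 20.5.
DWL is the triangle between Q = 0.5 and Q = 1: ½·(1 − 0.5)·(20.5 − 18) = 0.625.

DWL = 0.625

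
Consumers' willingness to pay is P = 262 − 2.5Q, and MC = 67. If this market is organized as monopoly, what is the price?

The monopolist equates marginal revenue to marginal cost: 262 − 5Q = 67, so Q = 39. From demand, P = 164.5.

P = 164.5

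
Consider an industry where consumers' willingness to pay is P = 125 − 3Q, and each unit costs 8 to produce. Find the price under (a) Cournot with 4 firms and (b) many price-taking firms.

Cournot: P = 31.4; Competition: P = 8

With 4 symmetric Cournot firms, each firm's FOC gives 125 − 15q = 8, so q = 7.8, Q = 4·7.8 = 31.2, and P = 31.4.
Under competition P = MC = 8, so Q = (125 − 8)/3 = 39.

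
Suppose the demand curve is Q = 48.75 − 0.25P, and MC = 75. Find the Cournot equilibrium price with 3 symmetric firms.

Inverting demand: P = 195 − 4Q.
In a 3-firm Cournot equilibrium, symmetry and the first-order condition give q = (195 − 75)/(16) = 7.5. So Q = 22.5 and P = 105.

P = 105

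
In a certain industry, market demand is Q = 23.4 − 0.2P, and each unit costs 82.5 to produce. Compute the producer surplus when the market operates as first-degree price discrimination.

PS = 119.025

Inverting demand: P = 117 − 5Q.
With perfect price discrimination, output is the efficient level Q = 6.9 (where demand meets MC), but every buyer pays their willingness to pay: CS = 0 and PS = total surplus.
PS = ½·(117 − 82.5)·6.9 = 119.025.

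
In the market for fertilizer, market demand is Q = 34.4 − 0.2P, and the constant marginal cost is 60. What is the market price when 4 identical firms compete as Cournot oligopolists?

Inverting demand: P = 172 − 5Q.
With 4 symmetric Cournot firms, each firm's FOC gives 172 − 25q = 60, so q = 4.48, Q = 4·4.48 = 17.92, and P = 82.4.

P = 82.4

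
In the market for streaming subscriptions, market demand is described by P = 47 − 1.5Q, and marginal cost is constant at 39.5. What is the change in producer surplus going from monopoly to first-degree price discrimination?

A monopolist chooses Q where MR = MC. MR = 47 − 3Q; setting this equal to 39.5 gives Q = 2.5 and P = 43.25.
PS = (43.25 − 39.5)·2.5 = 9.375.
With perfect price discrimination, output is the efficient level Q = 5 (where demand meets MC), but every buyer pays their willingness to pay: CS = 0 and PS = total surplus.
PS = ½·(47 − 39.5)·5 = 18.75.
Change in producer surplus: 18.75 − 9.375 = 9.375.

PS rises by 9.375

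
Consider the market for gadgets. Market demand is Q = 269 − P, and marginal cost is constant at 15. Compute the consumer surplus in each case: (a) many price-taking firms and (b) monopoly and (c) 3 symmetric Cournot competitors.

Competition: CS = 32258; Monopoly: CS = 8064.5; Cournot: CS = 18145.125

Inverting demand: P = 269 − Q.
Under competition P = MC = 15, so Q = (269 − 15)/1 = 254.
CS = ½·(269 − 15)·254 = 32258.
The monopolist equates marginal revenue to marginal cost: 269 − 2Q = 15, so Q = 127. From demand, P = 142.
CS = ½·(269 − 142)·127 = 8064.5.
Cournot with 3 identical firms: the symmetric best-response condition is 269 − 4q = 15. Each firm produces q = 63.5, total output Q = 190.5, price P = 78.5.
CS = ½·(269 − 78.5)·190.5 = 18145.125.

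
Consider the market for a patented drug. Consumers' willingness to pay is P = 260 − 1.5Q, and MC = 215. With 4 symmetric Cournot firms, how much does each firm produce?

In a 4-firm Cournot equilibrium, symmetry and the first-order condition give q = (260 − 215)/(7.5) = 6. So Q = 24 and P = 224.

q_i = 6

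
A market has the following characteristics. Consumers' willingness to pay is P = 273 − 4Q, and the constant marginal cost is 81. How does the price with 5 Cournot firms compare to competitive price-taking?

Cournot with 5 identical firms: the symmetric best-response condition is 273 − 24q = 81. Each firm produces q = 8, total output Q = 40, price P = 113.
Competitive firms price at marginal cost: P = 81, giving Q = 48.

Cournot: P = 113; Competition: P = 81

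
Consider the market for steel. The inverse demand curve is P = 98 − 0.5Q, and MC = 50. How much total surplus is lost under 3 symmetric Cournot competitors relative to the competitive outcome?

DWL = 144

Competitive firms price at marginal cost: P = 50, giving Q = 96.
In a 3-firm Cournot equilibrium, symmetry and the first-order condition give q = (98 − 50)/(2) = 24. So Q = 72 and P = 62.
DWL is the triangle between Q = 72 and Q = 96: ½·(96 − 72)·(62 − 50) = 144.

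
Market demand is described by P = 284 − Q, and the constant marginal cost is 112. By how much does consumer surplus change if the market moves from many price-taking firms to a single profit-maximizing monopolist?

Under competition P = MC = 112, so Q = (284 − 112)/1 = 172.
CS = ½·(284 − 112)·172 = 14792.
A monopolist chooses Q where MR = MC. MR = 284 − 2Q; setting this equal to 112 gives Q = 86 and P = 198.
CS = ½·(284 − 198)·86 = 3698.
Change in consumer surplus: 3698 − 14792 = −11094.

Consumer surplus falls by 11094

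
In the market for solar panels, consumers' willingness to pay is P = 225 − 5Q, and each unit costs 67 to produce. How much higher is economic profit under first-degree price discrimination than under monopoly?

π rises by 1248.2

Monopoly sets MR = MC: 225 − 10Q = 67 ⇒ Q = 15.8, P = 225 − 5·15.8 = 146.
Profit = (146 − 67)·15.8 = 1248.2.
Under first-degree price discrimination the firm charges each unit its demand price and produces up to where P = MC, i.e. Q = 31.6. Consumer surplus is zero; producer surplus equals total surplus.
PS equals the full surplus area, 2496.4. Profit = 2496.4 = 2496.4.
Change in economic profit: 2496.4 − 1248.2 = 1248.2.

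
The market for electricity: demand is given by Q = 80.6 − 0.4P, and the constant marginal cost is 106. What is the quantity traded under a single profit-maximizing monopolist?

Q = 19.1

Inverting demand: P = 201.5 − 2.5Q.
Monopoly sets MR = MC: 201.5 − 5Q = 106 ⇒ Q = 19.1, P = 201.5 − 2.5·19.1 = 153.75.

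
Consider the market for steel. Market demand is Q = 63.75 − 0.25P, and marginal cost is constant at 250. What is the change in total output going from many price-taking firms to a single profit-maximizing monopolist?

Inverting demand: P = 255 − 4Q.
Under competition P = MC = 250, so Q = (255 − 250)/4 = 1.25.
A monopolist chooses Q where MR = MC. MR = 255 − 8Q; setting this equal to 250 gives Q = 0.625 and P = 252.5.
Change in total output: 0.625 − 1.25 = −0.625.

Q falls by 0.625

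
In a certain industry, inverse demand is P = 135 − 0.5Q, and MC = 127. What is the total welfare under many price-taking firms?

Under competition P = MC = 127, so Q = (135 − 127)/0.5 = 16.
CS = ½·(135 − 127)·16 = 64; PS = (127 − 127)·16 = 0; TS = 64.

TS = 64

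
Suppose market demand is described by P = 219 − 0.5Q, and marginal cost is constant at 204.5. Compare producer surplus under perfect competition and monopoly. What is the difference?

Competitive firms price at marginal cost: P = 204.5, giving Q = 29.
PS = (204.5 − 204.5)·29 = 0.
Monopoly sets MR = MC: 219 − Q = 204.5 ⇒ Q = 14.5, P = 219 − 0.5·14.5 = 211.75.
PS = (211.75 − 204.5)·14.5 = 105.125.
Change in producer surplus: 105.125 − 0 = 105.125.

Producer surplus rises by 105.125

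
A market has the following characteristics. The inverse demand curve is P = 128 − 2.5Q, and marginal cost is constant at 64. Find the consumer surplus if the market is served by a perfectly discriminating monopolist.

CS = 0

Under first-degree price discrimination the firm charges each unit its demand price and produces up to where P = MC, i.e. Q = 25.6. Consumer surplus is zero; producer surplus equals total surplus.
CS = 0.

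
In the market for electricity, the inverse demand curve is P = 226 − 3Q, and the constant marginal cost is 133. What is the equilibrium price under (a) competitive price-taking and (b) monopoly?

Competition: P = 133; Monopoly: P = 179.5

Competitive firms price at marginal cost: P = 133, giving Q = 31.
A monopolist chooses Q where MR = MC. MR = 226 − 6Q; setting this equal to 133 gives Q = 15.5 and P = 179.5.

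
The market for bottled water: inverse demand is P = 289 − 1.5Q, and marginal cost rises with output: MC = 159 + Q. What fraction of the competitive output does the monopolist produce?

The monopolist equates marginal revenue to marginal cost: 289 − 3Q = 159 + Q, so Q = 32.5. From demand, P = 240.25.
Under competition P = MC: 289 − 1.5Q = 159 + Q ⇒ Q = 52, P = 211.
Ratio Q_m/Q_c = 32.5/52 = 0.625.

Q_m/Q_c = 0.625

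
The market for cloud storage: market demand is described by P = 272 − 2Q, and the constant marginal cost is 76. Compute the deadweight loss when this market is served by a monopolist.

Perfect competition: P = MC = 76, so 272 − 2Q = 76 and Q = 98.
Monopoly sets MR = MC: 272 − 4Q = 76 ⇒ Q = 49, P = 272 − 2·49 = 174.
DWL is the triangle between Q = 49 and Q = 98: ½·(98 − 49)·(174 − 76) = 2401.

DWL = 2401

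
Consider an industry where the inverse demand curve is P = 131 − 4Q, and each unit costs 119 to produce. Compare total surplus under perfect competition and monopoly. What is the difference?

TS falls by 4.5

Under competition P = MC = 119, so Q = (131 − 119)/4 = 3.
CS = ½·(131 − 119)·3 = 18; PS = (119 − 119)·3 = 0; TS = 18.
The monopolist equates marginal revenue to marginal cost: 131 − 8Q = 119, so Q = 1.5. From demand, P = 125.
CS = ½·(131 − 125)·1.5 = 4.5; PS = (125 − 119)·1.5 = 9; TS = 13.5.
Change in total surplus: 13.5 − 18 = −4.5.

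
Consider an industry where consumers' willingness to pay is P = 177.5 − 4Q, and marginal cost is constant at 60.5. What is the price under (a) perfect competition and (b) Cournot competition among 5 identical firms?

Competition: P = 60.5; Cournot: P = 80

Competitive firms price at marginal cost: P = 60.5, giving Q = 29.25.
In a 5-firm Cournot equilibrium, symmetry and the first-order condition give q = (177.5 − 60.5)/(24) = 4.875. So Q = 24.375 and P = 80.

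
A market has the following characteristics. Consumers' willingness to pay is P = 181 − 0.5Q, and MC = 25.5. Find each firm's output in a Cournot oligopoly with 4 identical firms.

With 4 symmetric Cournot firms, each firm's FOC gives 181 − 2.5q = 25.5, so q = 62.2, Q = 4·62.2 = 248.8, and P = 56.6.

q_i = 62.2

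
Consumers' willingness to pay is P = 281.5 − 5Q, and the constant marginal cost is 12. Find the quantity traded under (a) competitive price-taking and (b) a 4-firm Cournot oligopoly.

Competition: Q = 53.9; Cournot: Q = 43.12

Under competition P = MC = 12, so Q = (281.5 − 12)/5 = 53.9.
In a 4-firm Cournot equilibrium, symmetry and the first-order condition give q = (281.5 − 12)/(25) = 10.78. So Q = 43.12 and P = 65.9.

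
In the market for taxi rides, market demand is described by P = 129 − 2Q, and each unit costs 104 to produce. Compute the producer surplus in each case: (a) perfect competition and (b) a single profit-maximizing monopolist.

Competition: PS = 0; Monopoly: PS = 78.125

Under competition P = MC = 104, so Q = (129 − 104)/2 = 12.5.
PS = (104 − 104)·12.5 = 0.
Monopoly sets MR = MC: 129 − 4Q = 104 ⇒ Q = 6.25, P = 129 − 2·6.25 = 116.5.
PS = (116.5 − 104)·6.25 = 78.125.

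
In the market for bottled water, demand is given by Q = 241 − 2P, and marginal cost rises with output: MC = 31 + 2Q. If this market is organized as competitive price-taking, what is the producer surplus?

Inverting demand: P = 120.5 − 0.5Q.
Competitive equilibrium sets price equal to marginal cost: 120.5 − 0.5Q = 31 + 2Q, so Q = 35.8 and P = 102.6.
PS = P·Q − VC(Q) = 102.6·35.8 − (31·35.8 + ½·2·35.8²) = 1281.64.

PS = 1281.64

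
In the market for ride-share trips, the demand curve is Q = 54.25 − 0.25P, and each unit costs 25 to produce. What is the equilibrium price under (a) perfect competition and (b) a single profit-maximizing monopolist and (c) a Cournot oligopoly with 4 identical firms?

Competition: P = 25; Monopoly: P = 121; Cournot: P = 63.4

Inverting demand: P = 217 − 4Q.
Under competition P = MC = 25, so Q = (217 − 25)/4 = 48.
The monopolist equates marginal revenue to marginal cost: 217 − 8Q = 25, so Q = 24. From demand, P = 121.
Cournot with 4 identical firms: the symmetric best-response condition is 217 − 20q = 25. Each firm produces q = 9.6, total output Q = 38.4, price P = 63.4.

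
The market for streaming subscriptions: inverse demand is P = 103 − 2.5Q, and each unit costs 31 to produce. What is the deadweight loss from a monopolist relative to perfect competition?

DWL = 259.2

Under competition P = MC = 31, so Q = (103 − 31)/2.5 = 28.8.
The monopolist equates marginal revenue to marginal cost: 103 − 5Q = 31, so Q = 14.4. From demand, P = 67.
DWL is the triangle between Q = 14.4 and Q = 28.8: ½·(28.8 − 14.4)·(67 − 31) = 259.2.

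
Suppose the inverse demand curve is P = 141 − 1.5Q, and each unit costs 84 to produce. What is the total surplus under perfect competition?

TS = 1083

Under competition P = MC = 84, so Q = (141 − 84)/1.5 = 38.
CS = ½·(141 − 84)·38 = 1083; PS = (84 − 84)·38 = 0; TS = 1083.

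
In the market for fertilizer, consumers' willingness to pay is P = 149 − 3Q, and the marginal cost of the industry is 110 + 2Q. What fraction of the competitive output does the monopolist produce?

Q_m/Q_c = 0.625

Monopoly sets MR = MC: 149 − 6Q = 110 + 2Q ⇒ Q = 4.875, P = 149 − 3·4.875 = 134.375.
Competitive equilibrium sets price equal to marginal cost: 149 − 3Q = 110 + 2Q, so Q = 7.8 and P = 125.6.
Ratio Q_m/Q_c = 4.875/7.8 = 0.625.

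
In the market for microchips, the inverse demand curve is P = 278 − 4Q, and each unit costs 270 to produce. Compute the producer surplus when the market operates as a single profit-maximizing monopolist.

PS = 4

A monopolist chooses Q where MR = MC. MR = 278 − 8Q; setting this equal to 270 gives Q = 1 and P = 274.
PS = (274 − 270)·1 = 4.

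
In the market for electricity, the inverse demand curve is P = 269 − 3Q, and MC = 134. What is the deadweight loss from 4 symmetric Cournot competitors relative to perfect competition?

DWL = 121.5

Under competition P = MC = 134, so Q = (269 − 134)/3 = 45.
In a 4-firm Cournot equilibrium, symmetry and the first-order condition give q = (269 − 134)/(15) = 9. So Q = 36 and P = 161.
DWL is the triangle between Q = 36 and Q = 45: ½·(45 − 36)·(161 − 134) = 121.5.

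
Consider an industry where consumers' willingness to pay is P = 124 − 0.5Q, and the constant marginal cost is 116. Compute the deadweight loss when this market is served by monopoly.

DWL = 16

Under competition P = MC = 116, so Q = (124 − 116)/0.5 = 16.
Monopoly sets MR = MC: 124 − Q = 116 ⇒ Q = 8, P = 124 − 0.5·8 = 120.
DWL is the triangle between Q = 8 and Q = 16: ½·(16 − 8)·(120 − 116) = 16.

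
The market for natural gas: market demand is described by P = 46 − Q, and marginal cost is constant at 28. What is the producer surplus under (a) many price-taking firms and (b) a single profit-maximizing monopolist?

Competitive firms price at marginal cost: P = 28, giving Q = 18.
PS = (28 − 28)·18 = 0.
Monopoly sets MR = MC: 46 − 2Q = 28 ⇒ Q = 9, P = 46 − 9 = 37.
PS = (37 − 28)·9 = 81.

Competition: PS = 0; Monopoly: PS = 81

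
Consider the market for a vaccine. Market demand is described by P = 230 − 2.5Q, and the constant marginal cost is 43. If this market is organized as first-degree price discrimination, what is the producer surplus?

PS = 6993.8

Under first-degree price discrimination the firm charges each unit its demand price and produces up to where P = MC, i.e. Q = 74.8. Consumer surplus is zero; producer surplus equals total surplus.
PS = ½·(230 − 43)·74.8 = 6993.8.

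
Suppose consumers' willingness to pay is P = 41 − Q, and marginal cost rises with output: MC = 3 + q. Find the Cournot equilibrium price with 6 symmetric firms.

Cournot with 6 identical firms: the symmetric best-response condition is 41 − 7q = 3 + q. Each firm produces q = 4.75, total output Q = 28.5, price P = 12.5.

P = 12.5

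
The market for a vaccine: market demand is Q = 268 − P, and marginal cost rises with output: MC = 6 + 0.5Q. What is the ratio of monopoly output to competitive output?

Q_m/Q_c = 0.6

Inverting demand: P = 268 − Q.
Monopoly sets MR = MC: 268 − 2Q = 6 + 0.5Q ⇒ Q = 104.8, P = 268 − 104.8 = 163.2.
Under competition P = MC: 268 − Q = 6 + 0.5Q ⇒ Q = 524/3, P = 280/3.
Ratio Q_m/Q_c = 104.8/(524/3) = 0.6.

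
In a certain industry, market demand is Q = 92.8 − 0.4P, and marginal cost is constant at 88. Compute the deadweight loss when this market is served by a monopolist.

Inverting demand: P = 232 − 2.5Q.
Under competition P = MC = 88, so Q = (232 − 88)/2.5 = 57.6.
The monopolist equates marginal revenue to marginal cost: 232 − 5Q = 88, so Q = 28.8. From demand, P = 160.
DWL is the triangle between Q = 28.8 and Q = 57.6: ½·(57.6 − 28.8)·(160 − 88) = 1036.8.

DWL = 1036.8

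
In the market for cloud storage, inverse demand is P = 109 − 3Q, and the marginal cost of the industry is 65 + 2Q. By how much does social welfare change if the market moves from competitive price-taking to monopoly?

Competitive equilibrium sets price equal to marginal cost: 109 − 3Q = 65 + 2Q, so Q = 8.8 and P = 82.6.
CS = ½·(109 − 82.6)·8.8 = 116.16; PS = (82.6·8.8 − 65·8.8 − ½·2·8.8²) = 77.44; TS = 193.6.
Monopoly sets MR = MC: 109 − 6Q = 65 + 2Q ⇒ Q = 5.5, P = 109 − 3·5.5 = 92.5.
CS = ½·(109 − 92.5)·5.5 = 45.375; PS = (92.5·5.5 − 65·5.5 − ½·2·5.5²) = 121; TS = 166.375.
Change in social welfare: 166.375 − 193.6 = −27.225.

Social welfare falls by 27.225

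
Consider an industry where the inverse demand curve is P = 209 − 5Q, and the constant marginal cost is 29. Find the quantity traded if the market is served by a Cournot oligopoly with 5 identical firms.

In a 5-firm Cournot equilibrium, symmetry and the first-order condition give q = (209 − 29)/(30) = 6. So Q = 30 and P = 59.

Q = 30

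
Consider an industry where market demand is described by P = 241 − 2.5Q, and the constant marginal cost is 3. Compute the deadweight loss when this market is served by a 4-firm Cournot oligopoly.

DWL = 453.152

Perfect competition: P = MC = 3, so 241 − 2.5Q = 3 and Q = 95.2.
With 4 symmetric Cournot firms, each firm's FOC gives 241 − 12.5q = 3, so q = 19.04, Q = 4·19.04 = 76.16, and P = 50.6.
DWL is the triangle between Q = 76.16 and Q = 95.2: ½·(95.2 − 76.16)·(50.6 − 3) = 453.152.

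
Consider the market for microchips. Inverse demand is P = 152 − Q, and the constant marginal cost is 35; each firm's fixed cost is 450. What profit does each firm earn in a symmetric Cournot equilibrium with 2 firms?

π_i = 1071

Cournot with 2 identical firms: the symmetric best-response condition is 152 − 3q = 35. Each firm produces q = 39, total output Q = 78, price P = 74.
Each firm's profit = (74 − 35)·39 − 450 = 1071.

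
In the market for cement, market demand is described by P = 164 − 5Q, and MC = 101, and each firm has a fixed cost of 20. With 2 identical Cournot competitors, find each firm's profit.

π_i = 68.2

With 2 symmetric Cournot firms, each firm's FOC gives 164 − 15q = 101, so q = 4.2, Q = 2·4.2 = 8.4, and P = 122.
Each firm's profit = (122 − 101)·4.2 − 20 = 68.2.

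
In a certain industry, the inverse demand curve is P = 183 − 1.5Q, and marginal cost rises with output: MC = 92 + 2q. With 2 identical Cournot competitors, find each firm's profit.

Cournot with 2 identical firms: the symmetric best-response condition is 183 − 4.5q = 92 + 2q. Each firm produces q = 14, total output Q = 28, price P = 141.
Each firm's profit = 141·14 − (92·14 + ½·2·14²) = 490.

π_i = 490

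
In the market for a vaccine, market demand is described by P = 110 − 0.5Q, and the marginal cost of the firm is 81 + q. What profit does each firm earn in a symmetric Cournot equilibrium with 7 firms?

Cournot with 7 identical firms: the symmetric best-response condition is 110 − 4q = 81 + q. Each firm produces q = 5.8, total output Q = 40.6, price P = 89.7.
Each firm's profit = 89.7·5.8 − (81·5.8 + ½·1·5.8²) = 33.64.

π_i = 33.64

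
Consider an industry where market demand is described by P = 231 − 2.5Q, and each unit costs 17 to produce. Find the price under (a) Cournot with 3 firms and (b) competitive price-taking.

Cournot: P = 70.5; Competition: P = 17

Cournot with 3 identical firms: the symmetric best-response condition is 231 − 10q = 17. Each firm produces q = 21.4, total output Q = 64.2, price P = 70.5.
Competitive firms price at marginal cost: P = 17, giving Q = 85.6.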